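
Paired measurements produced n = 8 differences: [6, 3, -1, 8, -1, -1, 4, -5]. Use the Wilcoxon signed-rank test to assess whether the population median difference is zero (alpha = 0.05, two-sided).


Step 1: Drop any zero differences (none here) and take |d_i|.
|d| = [6, 3, 1, 8, 1, 1, 4, 5]
Step 2: Midrank |d_i| (ties get averaged ranks).
ranks: |6|->7, |3|->4, |1|->2, |8|->8, |1|->2, |1|->2, |4|->5, |5|->6
Step 3: Attach original signs; sum ranks with positive sign and with negative sign.
W+ = 7 + 4 + 8 + 5 = 24
W- = 2 + 2 + 2 + 6 = 12
(Check: W+ + W- = 36 should equal n(n+1)/2 = 36.)
Step 4: Test statistic W = min(W+, W-) = 12.
Step 5: Ties in |d|, so use the tie-corrected normal approximation.
        E[W] = n(n+1)/4 = 8*9/4 = 18.
        Tie groups: |d|=1 (t=3); sum(t^3 - t) = 24.
        Var[W] = n(n+1)(2n+1)/24 - sum(t^3-t)/48 = 1224/24 - 24/48 = 50.5.
        z = (W - E[W]) / sqrt(Var[W]) = (12 - 18) / 7.1063 = -0.8443.
        Two-sided p = 2*Phi(z) = 0.398492.
Step 6: alpha = 0.05. fail to reject H0.

W+ = 24, W- = 12, W = min = 12, p = 0.398492, fail to reject H0.


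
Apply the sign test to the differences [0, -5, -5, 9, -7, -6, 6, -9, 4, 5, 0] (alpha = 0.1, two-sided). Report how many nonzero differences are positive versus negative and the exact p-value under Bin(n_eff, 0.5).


Step 1: Discard zero differences. Original n = 11; n_eff = number of nonzero differences = 9.
Nonzero differences (with sign): -5, -5, +9, -7, -6, +6, -9, +4, +5
Step 2: Count signs: positive = 4, negative = 5.
Step 3: Under H0: P(positive) = 0.5, so the number of positives S ~ Bin(9, 0.5).
Step 4: Two-sided exact p-value = sum of Bin(9,0.5) probabilities at or below the observed probability = 1.000000.
Step 5: alpha = 0.1. fail to reject H0.

n_eff = 9, pos = 4, neg = 5, p = 1.000000, fail to reject H0.


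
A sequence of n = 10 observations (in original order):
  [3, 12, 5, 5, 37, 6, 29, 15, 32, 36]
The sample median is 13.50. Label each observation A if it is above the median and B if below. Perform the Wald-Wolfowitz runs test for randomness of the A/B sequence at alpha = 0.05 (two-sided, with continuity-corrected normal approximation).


Step 1: Compute median = 13.50; label A = above, B = below.
Labels in order: BBBBABAAAA  (n_A = 5, n_B = 5)
Step 2: Count runs R = 4.
Step 3: Under H0 (random ordering), E[R] = 2*n_A*n_B/(n_A+n_B) + 1 = 2*5*5/10 + 1 = 6.0000.
        Var[R] = 2*n_A*n_B*(2*n_A*n_B - n_A - n_B) / ((n_A+n_B)^2 * (n_A+n_B-1)) = 2000/900 = 2.2222.
        SD[R] = 1.4907.
Step 4: Continuity-corrected z = (R + 0.5 - E[R]) / SD[R] = (4 + 0.5 - 6.0000) / 1.4907 = -1.0062.
Step 5: Two-sided p-value via normal approximation = 2*(1 - Phi(|z|)) = 0.314305.
Step 6: alpha = 0.05. fail to reject H0.

R = 4, z = -1.0062, p = 0.314305, fail to reject H0.


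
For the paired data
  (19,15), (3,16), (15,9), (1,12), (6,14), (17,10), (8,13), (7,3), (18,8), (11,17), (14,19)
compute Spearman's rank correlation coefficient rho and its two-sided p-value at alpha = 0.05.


Step 1: Rank x and y separately (midranks; no ties here).
rank(x): 19->11, 3->2, 15->8, 1->1, 6->3, 17->9, 8->5, 7->4, 18->10, 11->6, 14->7
rank(y): 15->8, 16->9, 9->3, 12->5, 14->7, 10->4, 13->6, 3->1, 8->2, 17->10, 19->11
Step 2: d_i = R_x(i) - R_y(i); compute d_i^2.
  (11-8)^2=9, (2-9)^2=49, (8-3)^2=25, (1-5)^2=16, (3-7)^2=16, (9-4)^2=25, (5-6)^2=1, (4-1)^2=9, (10-2)^2=64, (6-10)^2=16, (7-11)^2=16
sum(d^2) = 246.
Step 3: rho = 1 - 6*246 / (11*(11^2 - 1)) = 1 - 1476/1320 = -0.118182.
Step 4: Under H0, t = rho * sqrt((n-2)/(1-rho^2)) = -0.3570 ~ t(9).
Step 5: Two-sided p-value from the t-distribution with 9 df = 0.729285.
Step 6: alpha = 0.05. fail to reject H0.

rho = -0.1182, p = 0.729285, fail to reject H0 at alpha = 0.05.


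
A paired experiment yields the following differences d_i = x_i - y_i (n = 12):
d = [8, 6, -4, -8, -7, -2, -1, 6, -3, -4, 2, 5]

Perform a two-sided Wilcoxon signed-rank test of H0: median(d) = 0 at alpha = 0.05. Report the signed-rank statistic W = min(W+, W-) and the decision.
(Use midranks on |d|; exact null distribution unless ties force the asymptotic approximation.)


Step 1: Drop any zero differences (none here) and take |d_i|.
|d| = [8, 6, 4, 8, 7, 2, 1, 6, 3, 4, 2, 5]
Step 2: Midrank |d_i| (ties get averaged ranks).
ranks: |8|->11.5, |6|->8.5, |4|->5.5, |8|->11.5, |7|->10, |2|->2.5, |1|->1, |6|->8.5, |3|->4, |4|->5.5, |2|->2.5, |5|->7
Step 3: Attach original signs; sum ranks with positive sign and with negative sign.
W+ = 11.5 + 8.5 + 8.5 + 2.5 + 7 = 38
W- = 5.5 + 11.5 + 10 + 2.5 + 1 + 4 + 5.5 = 40
(Check: W+ + W- = 78 should equal n(n+1)/2 = 78.)
Step 4: Test statistic W = min(W+, W-) = 38.
Step 5: Ties in |d|, so use the tie-corrected normal approximation.
        E[W] = n(n+1)/4 = 12*13/4 = 39.
        Tie groups: |d|=2 (t=2), |d|=4 (t=2), |d|=6 (t=2), |d|=8 (t=2); sum(t^3 - t) = 24.
        Var[W] = n(n+1)(2n+1)/24 - sum(t^3-t)/48 = 3900/24 - 24/48 = 162.
        z = (W - E[W]) / sqrt(Var[W]) = (38 - 39) / 12.7279 = -0.0786.
        Two-sided p = 2*Phi(z) = 0.937377.
Step 6: alpha = 0.05. fail to reject H0.

W+ = 38, W- = 40, W = min = 38, p = 0.937377, fail to reject H0.


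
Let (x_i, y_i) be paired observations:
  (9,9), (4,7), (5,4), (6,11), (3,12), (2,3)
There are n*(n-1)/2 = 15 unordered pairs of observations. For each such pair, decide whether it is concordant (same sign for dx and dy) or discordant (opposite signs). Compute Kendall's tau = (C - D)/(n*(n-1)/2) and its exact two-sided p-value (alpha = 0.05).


Step 1: Enumerate the 15 unordered pairs (i,j) with i<j and classify each by sign(x_j-x_i) * sign(y_j-y_i).
  (1,2):dx=-5,dy=-2->C; (1,3):dx=-4,dy=-5->C; (1,4):dx=-3,dy=+2->D; (1,5):dx=-6,dy=+3->D
  (1,6):dx=-7,dy=-6->C; (2,3):dx=+1,dy=-3->D; (2,4):dx=+2,dy=+4->C; (2,5):dx=-1,dy=+5->D
  (2,6):dx=-2,dy=-4->C; (3,4):dx=+1,dy=+7->C; (3,5):dx=-2,dy=+8->D; (3,6):dx=-3,dy=-1->C
  (4,5):dx=-3,dy=+1->D; (4,6):dx=-4,dy=-8->C; (5,6):dx=-1,dy=-9->C
Step 2: C = 9, D = 6, total pairs = 15.
Step 3: tau = (C - D)/(n(n-1)/2) = (9 - 6)/15 = 0.200000.
Step 4: Exact two-sided p-value (enumerate n! = 720 permutations of y under H0): p = 0.719444.
Step 5: alpha = 0.05. fail to reject H0.

tau_b = 0.2000 (C=9, D=6), p = 0.719444, fail to reject H0.


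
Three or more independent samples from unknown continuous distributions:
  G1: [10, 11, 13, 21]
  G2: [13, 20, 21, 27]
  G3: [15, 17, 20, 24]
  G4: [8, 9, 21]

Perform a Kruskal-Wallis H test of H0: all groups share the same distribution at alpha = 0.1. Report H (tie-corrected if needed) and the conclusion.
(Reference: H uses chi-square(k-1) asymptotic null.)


Step 1: Combine all N = 15 observations and assign midranks.
sorted (value, group, rank): (8,G4,1), (9,G4,2), (10,G1,3), (11,G1,4), (13,G1,5.5), (13,G2,5.5), (15,G3,7), (17,G3,8), (20,G2,9.5), (20,G3,9.5), (21,G1,12), (21,G2,12), (21,G4,12), (24,G3,14), (27,G2,15)
Step 2: Sum ranks within each group.
R_1 = 24.5 (n_1 = 4)
R_2 = 42 (n_2 = 4)
R_3 = 38.5 (n_3 = 4)
R_4 = 15 (n_4 = 3)
Step 3: H = 12/(N(N+1)) * sum(R_i^2/n_i) - 3(N+1)
     = 12/(15*16) * (24.5^2/4 + 42^2/4 + 38.5^2/4 + 15^2/3) - 3*16
     = 0.050000 * 1036.62 - 48
     = 3.831250.
Step 4: Ties present; correction factor C = 1 - 36/(15^3 - 15) = 0.989286. Corrected H = 3.831250 / 0.989286 = 3.872744.
Step 5: Under H0, H ~ chi^2(3); p-value = 0.275537.
Step 6: alpha = 0.1. fail to reject H0.

H = 3.8727, df = 3, p = 0.275537, fail to reject H0.


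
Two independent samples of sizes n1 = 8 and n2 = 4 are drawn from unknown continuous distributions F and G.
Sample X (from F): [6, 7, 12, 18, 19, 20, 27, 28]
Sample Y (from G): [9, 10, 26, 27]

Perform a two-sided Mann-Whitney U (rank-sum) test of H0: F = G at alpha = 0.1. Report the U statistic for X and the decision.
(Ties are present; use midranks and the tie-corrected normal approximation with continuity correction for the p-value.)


Step 1: Combine and sort all 12 observations; assign midranks.
sorted (value, group): (6,X), (7,X), (9,Y), (10,Y), (12,X), (18,X), (19,X), (20,X), (26,Y), (27,X), (27,Y), (28,X)
ranks: 6->1, 7->2, 9->3, 10->4, 12->5, 18->6, 19->7, 20->8, 26->9, 27->10.5, 27->10.5, 28->12
Step 2: Rank sum for X: R1 = 1 + 2 + 5 + 6 + 7 + 8 + 10.5 + 12 = 51.5.
Step 3: U_X = R1 - n1(n1+1)/2 = 51.5 - 8*9/2 = 51.5 - 36 = 15.5.
       U_Y = n1*n2 - U_X = 32 - 15.5 = 16.5.
Step 4: Ties are present, so use the tie-corrected normal approximation (with continuity correction) for the p-value.
Step 5: p-value = 1.000000; compare to alpha = 0.1. fail to reject H0.

U_X = 15.5, p = 1.000000, fail to reject H0 at alpha = 0.1.


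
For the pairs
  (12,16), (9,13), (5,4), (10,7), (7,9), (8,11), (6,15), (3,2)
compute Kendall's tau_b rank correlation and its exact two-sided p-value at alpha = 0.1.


Step 1: Enumerate the 28 unordered pairs (i,j) with i<j and classify each by sign(x_j-x_i) * sign(y_j-y_i).
  (1,2):dx=-3,dy=-3->C; (1,3):dx=-7,dy=-12->C; (1,4):dx=-2,dy=-9->C; (1,5):dx=-5,dy=-7->C
  (1,6):dx=-4,dy=-5->C; (1,7):dx=-6,dy=-1->C; (1,8):dx=-9,dy=-14->C; (2,3):dx=-4,dy=-9->C
  (2,4):dx=+1,dy=-6->D; (2,5):dx=-2,dy=-4->C; (2,6):dx=-1,dy=-2->C; (2,7):dx=-3,dy=+2->D
  (2,8):dx=-6,dy=-11->C; (3,4):dx=+5,dy=+3->C; (3,5):dx=+2,dy=+5->C; (3,6):dx=+3,dy=+7->C
  (3,7):dx=+1,dy=+11->C; (3,8):dx=-2,dy=-2->C; (4,5):dx=-3,dy=+2->D; (4,6):dx=-2,dy=+4->D
  (4,7):dx=-4,dy=+8->D; (4,8):dx=-7,dy=-5->C; (5,6):dx=+1,dy=+2->C; (5,7):dx=-1,dy=+6->D
  (5,8):dx=-4,dy=-7->C; (6,7):dx=-2,dy=+4->D; (6,8):dx=-5,dy=-9->C; (7,8):dx=-3,dy=-13->C
Step 2: C = 21, D = 7, total pairs = 28.
Step 3: tau = (C - D)/(n(n-1)/2) = (21 - 7)/28 = 0.500000.
Step 4: Exact two-sided p-value (enumerate n! = 40320 permutations of y under H0): p = 0.108681.
Step 5: alpha = 0.1. fail to reject H0.

tau_b = 0.5000 (C=21, D=7), p = 0.108681, fail to reject H0.


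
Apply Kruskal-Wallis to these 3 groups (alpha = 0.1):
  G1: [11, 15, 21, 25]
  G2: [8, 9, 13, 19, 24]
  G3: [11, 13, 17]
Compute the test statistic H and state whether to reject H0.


Step 1: Combine all N = 12 observations and assign midranks.
sorted (value, group, rank): (8,G2,1), (9,G2,2), (11,G1,3.5), (11,G3,3.5), (13,G2,5.5), (13,G3,5.5), (15,G1,7), (17,G3,8), (19,G2,9), (21,G1,10), (24,G2,11), (25,G1,12)
Step 2: Sum ranks within each group.
R_1 = 32.5 (n_1 = 4)
R_2 = 28.5 (n_2 = 5)
R_3 = 17 (n_3 = 3)
Step 3: H = 12/(N(N+1)) * sum(R_i^2/n_i) - 3(N+1)
     = 12/(12*13) * (32.5^2/4 + 28.5^2/5 + 17^2/3) - 3*13
     = 0.076923 * 522.846 - 39
     = 1.218910.
Step 4: Ties present; correction factor C = 1 - 12/(12^3 - 12) = 0.993007. Corrected H = 1.218910 / 0.993007 = 1.227494.
Step 5: Under H0, H ~ chi^2(2); p-value = 0.541319.
Step 6: alpha = 0.1. fail to reject H0.

H = 1.2275, df = 2, p = 0.541319, fail to reject H0.


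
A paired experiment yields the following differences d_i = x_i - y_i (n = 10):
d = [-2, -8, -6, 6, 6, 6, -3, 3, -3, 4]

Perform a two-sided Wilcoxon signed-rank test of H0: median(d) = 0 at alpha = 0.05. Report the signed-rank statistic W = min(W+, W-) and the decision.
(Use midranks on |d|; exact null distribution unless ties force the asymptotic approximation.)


Step 1: Drop any zero differences (none here) and take |d_i|.
|d| = [2, 8, 6, 6, 6, 6, 3, 3, 3, 4]
Step 2: Midrank |d_i| (ties get averaged ranks).
ranks: |2|->1, |8|->10, |6|->7.5, |6|->7.5, |6|->7.5, |6|->7.5, |3|->3, |3|->3, |3|->3, |4|->5
Step 3: Attach original signs; sum ranks with positive sign and with negative sign.
W+ = 7.5 + 7.5 + 7.5 + 3 + 5 = 30.5
W- = 1 + 10 + 7.5 + 3 + 3 = 24.5
(Check: W+ + W- = 55 should equal n(n+1)/2 = 55.)
Step 4: Test statistic W = min(W+, W-) = 24.5.
Step 5: Ties in |d|, so use the tie-corrected normal approximation.
        E[W] = n(n+1)/4 = 10*11/4 = 27.5.
        Tie groups: |d|=3 (t=3), |d|=6 (t=4); sum(t^3 - t) = 84.
        Var[W] = n(n+1)(2n+1)/24 - sum(t^3-t)/48 = 2310/24 - 84/48 = 94.5.
        z = (W - E[W]) / sqrt(Var[W]) = (24.5 - 27.5) / 9.7211 = -0.3086.
        Two-sided p = 2*Phi(z) = 0.757621.
Step 6: alpha = 0.05. fail to reject H0.

W+ = 30.5, W- = 24.5, W = min = 24.5, p = 0.757621, fail to reject H0.


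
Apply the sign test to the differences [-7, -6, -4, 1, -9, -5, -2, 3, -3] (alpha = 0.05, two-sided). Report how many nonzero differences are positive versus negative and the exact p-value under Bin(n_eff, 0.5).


Step 1: Discard zero differences. Original n = 9; n_eff = number of nonzero differences = 9.
Nonzero differences (with sign): -7, -6, -4, +1, -9, -5, -2, +3, -3
Step 2: Count signs: positive = 2, negative = 7.
Step 3: Under H0: P(positive) = 0.5, so the number of positives S ~ Bin(9, 0.5).
Step 4: Two-sided exact p-value = sum of Bin(9,0.5) probabilities at or below the observed probability = 0.179688.
Step 5: alpha = 0.05. fail to reject H0.

n_eff = 9, pos = 2, neg = 7, p = 0.179688, fail to reject H0.


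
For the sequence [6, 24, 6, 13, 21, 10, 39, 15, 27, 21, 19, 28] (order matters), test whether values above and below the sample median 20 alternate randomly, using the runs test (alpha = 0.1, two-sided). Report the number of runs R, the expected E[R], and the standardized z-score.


Step 1: Compute median = 20; label A = above, B = below.
Labels in order: BABBABABAABA  (n_A = 6, n_B = 6)
Step 2: Count runs R = 10.
Step 3: Under H0 (random ordering), E[R] = 2*n_A*n_B/(n_A+n_B) + 1 = 2*6*6/12 + 1 = 7.0000.
        Var[R] = 2*n_A*n_B*(2*n_A*n_B - n_A - n_B) / ((n_A+n_B)^2 * (n_A+n_B-1)) = 4320/1584 = 2.7273.
        SD[R] = 1.6514.
Step 4: Continuity-corrected z = (R - 0.5 - E[R]) / SD[R] = (10 - 0.5 - 7.0000) / 1.6514 = 1.5138.
Step 5: Two-sided p-value via normal approximation = 2*(1 - Phi(|z|)) = 0.130070.
Step 6: alpha = 0.1. fail to reject H0.

R = 10, z = 1.5138, p = 0.130070, fail to reject H0.


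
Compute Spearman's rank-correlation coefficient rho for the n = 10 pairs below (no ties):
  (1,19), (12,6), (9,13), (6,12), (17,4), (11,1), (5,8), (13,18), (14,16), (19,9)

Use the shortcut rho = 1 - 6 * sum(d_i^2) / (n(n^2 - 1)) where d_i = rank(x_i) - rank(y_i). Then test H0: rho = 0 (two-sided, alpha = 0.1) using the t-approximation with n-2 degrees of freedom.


Step 1: Rank x and y separately (midranks; no ties here).
rank(x): 1->1, 12->6, 9->4, 6->3, 17->9, 11->5, 5->2, 13->7, 14->8, 19->10
rank(y): 19->10, 6->3, 13->7, 12->6, 4->2, 1->1, 8->4, 18->9, 16->8, 9->5
Step 2: d_i = R_x(i) - R_y(i); compute d_i^2.
  (1-10)^2=81, (6-3)^2=9, (4-7)^2=9, (3-6)^2=9, (9-2)^2=49, (5-1)^2=16, (2-4)^2=4, (7-9)^2=4, (8-8)^2=0, (10-5)^2=25
sum(d^2) = 206.
Step 3: rho = 1 - 6*206 / (10*(10^2 - 1)) = 1 - 1236/990 = -0.248485.
Step 4: Under H0, t = rho * sqrt((n-2)/(1-rho^2)) = -0.7256 ~ t(8).
Step 5: Two-sided p-value from the t-distribution with 8 df = 0.488776.
Step 6: alpha = 0.1. fail to reject H0.

rho = -0.2485, p = 0.488776, fail to reject H0 at alpha = 0.1.


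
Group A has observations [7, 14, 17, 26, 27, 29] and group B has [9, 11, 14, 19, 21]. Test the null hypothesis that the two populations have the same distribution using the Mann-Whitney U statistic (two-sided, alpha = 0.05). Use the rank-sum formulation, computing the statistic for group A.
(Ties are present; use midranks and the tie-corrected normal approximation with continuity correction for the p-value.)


Step 1: Combine and sort all 11 observations; assign midranks.
sorted (value, group): (7,X), (9,Y), (11,Y), (14,X), (14,Y), (17,X), (19,Y), (21,Y), (26,X), (27,X), (29,X)
ranks: 7->1, 9->2, 11->3, 14->4.5, 14->4.5, 17->6, 19->7, 21->8, 26->9, 27->10, 29->11
Step 2: Rank sum for X: R1 = 1 + 4.5 + 6 + 9 + 10 + 11 = 41.5.
Step 3: U_X = R1 - n1(n1+1)/2 = 41.5 - 6*7/2 = 41.5 - 21 = 20.5.
       U_Y = n1*n2 - U_X = 30 - 20.5 = 9.5.
Step 4: Ties are present, so use the tie-corrected normal approximation (with continuity correction) for the p-value.
Step 5: p-value = 0.360216; compare to alpha = 0.05. fail to reject H0.

U_X = 20.5, p = 0.360216, fail to reject H0 at alpha = 0.05.


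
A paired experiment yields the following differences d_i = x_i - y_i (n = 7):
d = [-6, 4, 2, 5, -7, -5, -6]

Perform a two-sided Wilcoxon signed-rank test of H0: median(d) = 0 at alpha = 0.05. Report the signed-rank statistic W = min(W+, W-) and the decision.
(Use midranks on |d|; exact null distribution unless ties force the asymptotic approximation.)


Step 1: Drop any zero differences (none here) and take |d_i|.
|d| = [6, 4, 2, 5, 7, 5, 6]
Step 2: Midrank |d_i| (ties get averaged ranks).
ranks: |6|->5.5, |4|->2, |2|->1, |5|->3.5, |7|->7, |5|->3.5, |6|->5.5
Step 3: Attach original signs; sum ranks with positive sign and with negative sign.
W+ = 2 + 1 + 3.5 = 6.5
W- = 5.5 + 7 + 3.5 + 5.5 = 21.5
(Check: W+ + W- = 28 should equal n(n+1)/2 = 28.)
Step 4: Test statistic W = min(W+, W-) = 6.5.
Step 5: Ties in |d|, so use the tie-corrected normal approximation.
        E[W] = n(n+1)/4 = 7*8/4 = 14.
        Tie groups: |d|=5 (t=2), |d|=6 (t=2); sum(t^3 - t) = 12.
        Var[W] = n(n+1)(2n+1)/24 - sum(t^3-t)/48 = 840/24 - 12/48 = 34.75.
        z = (W - E[W]) / sqrt(Var[W]) = (6.5 - 14) / 5.8949 = -1.2723.
        Two-sided p = 2*Phi(z) = 0.203272.
Step 6: alpha = 0.05. fail to reject H0.

W+ = 6.5, W- = 21.5, W = min = 6.5, p = 0.203272, fail to reject H0.


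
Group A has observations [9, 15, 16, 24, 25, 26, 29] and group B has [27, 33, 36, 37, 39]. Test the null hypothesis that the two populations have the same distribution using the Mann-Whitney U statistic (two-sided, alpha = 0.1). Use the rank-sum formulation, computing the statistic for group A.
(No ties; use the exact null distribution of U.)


Step 1: Combine and sort all 12 observations; assign midranks.
sorted (value, group): (9,X), (15,X), (16,X), (24,X), (25,X), (26,X), (27,Y), (29,X), (33,Y), (36,Y), (37,Y), (39,Y)
ranks: 9->1, 15->2, 16->3, 24->4, 25->5, 26->6, 27->7, 29->8, 33->9, 36->10, 37->11, 39->12
Step 2: Rank sum for X: R1 = 1 + 2 + 3 + 4 + 5 + 6 + 8 = 29.
Step 3: U_X = R1 - n1(n1+1)/2 = 29 - 7*8/2 = 29 - 28 = 1.
       U_Y = n1*n2 - U_X = 35 - 1 = 34.
Step 4: No ties, so the exact null distribution of U (based on enumerating the C(12,7) = 792 equally likely rank assignments) gives the two-sided p-value.
Step 5: p-value = 0.005051; compare to alpha = 0.1. reject H0.

U_X = 1, p = 0.005051, reject H0 at alpha = 0.1.


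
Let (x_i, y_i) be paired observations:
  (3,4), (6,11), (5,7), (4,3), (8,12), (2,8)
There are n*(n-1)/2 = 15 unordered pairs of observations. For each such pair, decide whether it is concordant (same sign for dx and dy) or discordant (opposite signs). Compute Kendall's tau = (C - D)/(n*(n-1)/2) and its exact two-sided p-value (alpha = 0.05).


Step 1: Enumerate the 15 unordered pairs (i,j) with i<j and classify each by sign(x_j-x_i) * sign(y_j-y_i).
  (1,2):dx=+3,dy=+7->C; (1,3):dx=+2,dy=+3->C; (1,4):dx=+1,dy=-1->D; (1,5):dx=+5,dy=+8->C
  (1,6):dx=-1,dy=+4->D; (2,3):dx=-1,dy=-4->C; (2,4):dx=-2,dy=-8->C; (2,5):dx=+2,dy=+1->C
  (2,6):dx=-4,dy=-3->C; (3,4):dx=-1,dy=-4->C; (3,5):dx=+3,dy=+5->C; (3,6):dx=-3,dy=+1->D
  (4,5):dx=+4,dy=+9->C; (4,6):dx=-2,dy=+5->D; (5,6):dx=-6,dy=-4->C
Step 2: C = 11, D = 4, total pairs = 15.
Step 3: tau = (C - D)/(n(n-1)/2) = (11 - 4)/15 = 0.466667.
Step 4: Exact two-sided p-value (enumerate n! = 720 permutations of y under H0): p = 0.272222.
Step 5: alpha = 0.05. fail to reject H0.

tau_b = 0.4667 (C=11, D=4), p = 0.272222, fail to reject H0.


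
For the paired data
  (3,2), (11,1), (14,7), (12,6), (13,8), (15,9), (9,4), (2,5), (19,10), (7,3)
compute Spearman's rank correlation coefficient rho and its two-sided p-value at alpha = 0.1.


Step 1: Rank x and y separately (midranks; no ties here).
rank(x): 3->2, 11->5, 14->8, 12->6, 13->7, 15->9, 9->4, 2->1, 19->10, 7->3
rank(y): 2->2, 1->1, 7->7, 6->6, 8->8, 9->9, 4->4, 5->5, 10->10, 3->3
Step 2: d_i = R_x(i) - R_y(i); compute d_i^2.
  (2-2)^2=0, (5-1)^2=16, (8-7)^2=1, (6-6)^2=0, (7-8)^2=1, (9-9)^2=0, (4-4)^2=0, (1-5)^2=16, (10-10)^2=0, (3-3)^2=0
sum(d^2) = 34.
Step 3: rho = 1 - 6*34 / (10*(10^2 - 1)) = 1 - 204/990 = 0.793939.
Step 4: Under H0, t = rho * sqrt((n-2)/(1-rho^2)) = 3.6934 ~ t(8).
Step 5: Two-sided p-value from the t-distribution with 8 df = 0.006100.
Step 6: alpha = 0.1. reject H0.

rho = 0.7939, p = 0.006100, reject H0 at alpha = 0.1.


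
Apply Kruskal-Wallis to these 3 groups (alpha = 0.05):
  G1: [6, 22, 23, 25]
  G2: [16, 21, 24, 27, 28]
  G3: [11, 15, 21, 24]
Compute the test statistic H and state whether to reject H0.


Step 1: Combine all N = 13 observations and assign midranks.
sorted (value, group, rank): (6,G1,1), (11,G3,2), (15,G3,3), (16,G2,4), (21,G2,5.5), (21,G3,5.5), (22,G1,7), (23,G1,8), (24,G2,9.5), (24,G3,9.5), (25,G1,11), (27,G2,12), (28,G2,13)
Step 2: Sum ranks within each group.
R_1 = 27 (n_1 = 4)
R_2 = 44 (n_2 = 5)
R_3 = 20 (n_3 = 4)
Step 3: H = 12/(N(N+1)) * sum(R_i^2/n_i) - 3(N+1)
     = 12/(13*14) * (27^2/4 + 44^2/5 + 20^2/4) - 3*14
     = 0.065934 * 669.45 - 42
     = 2.139560.
Step 4: Ties present; correction factor C = 1 - 12/(13^3 - 13) = 0.994505. Corrected H = 2.139560 / 0.994505 = 2.151381.
Step 5: Under H0, H ~ chi^2(2); p-value = 0.341062.
Step 6: alpha = 0.05. fail to reject H0.

H = 2.1514, df = 2, p = 0.341062, fail to reject H0.


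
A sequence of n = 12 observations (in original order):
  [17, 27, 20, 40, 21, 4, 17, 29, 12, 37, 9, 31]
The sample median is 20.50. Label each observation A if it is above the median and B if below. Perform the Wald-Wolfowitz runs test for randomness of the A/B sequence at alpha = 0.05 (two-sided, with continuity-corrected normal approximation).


Step 1: Compute median = 20.50; label A = above, B = below.
Labels in order: BABAABBABABA  (n_A = 6, n_B = 6)
Step 2: Count runs R = 10.
Step 3: Under H0 (random ordering), E[R] = 2*n_A*n_B/(n_A+n_B) + 1 = 2*6*6/12 + 1 = 7.0000.
        Var[R] = 2*n_A*n_B*(2*n_A*n_B - n_A - n_B) / ((n_A+n_B)^2 * (n_A+n_B-1)) = 4320/1584 = 2.7273.
        SD[R] = 1.6514.
Step 4: Continuity-corrected z = (R - 0.5 - E[R]) / SD[R] = (10 - 0.5 - 7.0000) / 1.6514 = 1.5138.
Step 5: Two-sided p-value via normal approximation = 2*(1 - Phi(|z|)) = 0.130070.
Step 6: alpha = 0.05. fail to reject H0.

R = 10, z = 1.5138, p = 0.130070, fail to reject H0.


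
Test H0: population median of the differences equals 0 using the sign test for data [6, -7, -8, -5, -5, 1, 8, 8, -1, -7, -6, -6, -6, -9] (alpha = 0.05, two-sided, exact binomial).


Step 1: Discard zero differences. Original n = 14; n_eff = number of nonzero differences = 14.
Nonzero differences (with sign): +6, -7, -8, -5, -5, +1, +8, +8, -1, -7, -6, -6, -6, -9
Step 2: Count signs: positive = 4, negative = 10.
Step 3: Under H0: P(positive) = 0.5, so the number of positives S ~ Bin(14, 0.5).
Step 4: Two-sided exact p-value = sum of Bin(14,0.5) probabilities at or below the observed probability = 0.179565.
Step 5: alpha = 0.05. fail to reject H0.

n_eff = 14, pos = 4, neg = 10, p = 0.179565, fail to reject H0.


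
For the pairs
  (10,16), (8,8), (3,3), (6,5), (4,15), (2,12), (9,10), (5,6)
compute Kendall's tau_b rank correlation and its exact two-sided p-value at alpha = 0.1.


Step 1: Enumerate the 28 unordered pairs (i,j) with i<j and classify each by sign(x_j-x_i) * sign(y_j-y_i).
  (1,2):dx=-2,dy=-8->C; (1,3):dx=-7,dy=-13->C; (1,4):dx=-4,dy=-11->C; (1,5):dx=-6,dy=-1->C
  (1,6):dx=-8,dy=-4->C; (1,7):dx=-1,dy=-6->C; (1,8):dx=-5,dy=-10->C; (2,3):dx=-5,dy=-5->C
  (2,4):dx=-2,dy=-3->C; (2,5):dx=-4,dy=+7->D; (2,6):dx=-6,dy=+4->D; (2,7):dx=+1,dy=+2->C
  (2,8):dx=-3,dy=-2->C; (3,4):dx=+3,dy=+2->C; (3,5):dx=+1,dy=+12->C; (3,6):dx=-1,dy=+9->D
  (3,7):dx=+6,dy=+7->C; (3,8):dx=+2,dy=+3->C; (4,5):dx=-2,dy=+10->D; (4,6):dx=-4,dy=+7->D
  (4,7):dx=+3,dy=+5->C; (4,8):dx=-1,dy=+1->D; (5,6):dx=-2,dy=-3->C; (5,7):dx=+5,dy=-5->D
  (5,8):dx=+1,dy=-9->D; (6,7):dx=+7,dy=-2->D; (6,8):dx=+3,dy=-6->D; (7,8):dx=-4,dy=-4->C
Step 2: C = 18, D = 10, total pairs = 28.
Step 3: tau = (C - D)/(n(n-1)/2) = (18 - 10)/28 = 0.285714.
Step 4: Exact two-sided p-value (enumerate n! = 40320 permutations of y under H0): p = 0.398760.
Step 5: alpha = 0.1. fail to reject H0.

tau_b = 0.2857 (C=18, D=10), p = 0.398760, fail to reject H0.


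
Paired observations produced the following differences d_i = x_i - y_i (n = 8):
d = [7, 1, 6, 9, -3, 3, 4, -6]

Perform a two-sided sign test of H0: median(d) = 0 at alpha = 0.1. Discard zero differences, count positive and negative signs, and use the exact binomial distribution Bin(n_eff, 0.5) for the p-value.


Step 1: Discard zero differences. Original n = 8; n_eff = number of nonzero differences = 8.
Nonzero differences (with sign): +7, +1, +6, +9, -3, +3, +4, -6
Step 2: Count signs: positive = 6, negative = 2.
Step 3: Under H0: P(positive) = 0.5, so the number of positives S ~ Bin(8, 0.5).
Step 4: Two-sided exact p-value = sum of Bin(8,0.5) probabilities at or below the observed probability = 0.289062.
Step 5: alpha = 0.1. fail to reject H0.

n_eff = 8, pos = 6, neg = 2, p = 0.289062, fail to reject H0.


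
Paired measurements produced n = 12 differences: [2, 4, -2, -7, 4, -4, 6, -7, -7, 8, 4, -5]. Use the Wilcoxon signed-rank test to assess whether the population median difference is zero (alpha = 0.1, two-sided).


Step 1: Drop any zero differences (none here) and take |d_i|.
|d| = [2, 4, 2, 7, 4, 4, 6, 7, 7, 8, 4, 5]
Step 2: Midrank |d_i| (ties get averaged ranks).
ranks: |2|->1.5, |4|->4.5, |2|->1.5, |7|->10, |4|->4.5, |4|->4.5, |6|->8, |7|->10, |7|->10, |8|->12, |4|->4.5, |5|->7
Step 3: Attach original signs; sum ranks with positive sign and with negative sign.
W+ = 1.5 + 4.5 + 4.5 + 8 + 12 + 4.5 = 35
W- = 1.5 + 10 + 4.5 + 10 + 10 + 7 = 43
(Check: W+ + W- = 78 should equal n(n+1)/2 = 78.)
Step 4: Test statistic W = min(W+, W-) = 35.
Step 5: Ties in |d|, so use the tie-corrected normal approximation.
        E[W] = n(n+1)/4 = 12*13/4 = 39.
        Tie groups: |d|=2 (t=2), |d|=4 (t=4), |d|=7 (t=3); sum(t^3 - t) = 90.
        Var[W] = n(n+1)(2n+1)/24 - sum(t^3-t)/48 = 3900/24 - 90/48 = 160.625.
        z = (W - E[W]) / sqrt(Var[W]) = (35 - 39) / 12.6738 = -0.3156.
        Two-sided p = 2*Phi(z) = 0.752297.
Step 6: alpha = 0.1. fail to reject H0.

W+ = 35, W- = 43, W = min = 35, p = 0.752297, fail to reject H0.


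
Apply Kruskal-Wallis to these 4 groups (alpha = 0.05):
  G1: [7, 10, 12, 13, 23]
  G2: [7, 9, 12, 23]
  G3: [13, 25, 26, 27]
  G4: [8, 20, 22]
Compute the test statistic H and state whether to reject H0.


Step 1: Combine all N = 16 observations and assign midranks.
sorted (value, group, rank): (7,G1,1.5), (7,G2,1.5), (8,G4,3), (9,G2,4), (10,G1,5), (12,G1,6.5), (12,G2,6.5), (13,G1,8.5), (13,G3,8.5), (20,G4,10), (22,G4,11), (23,G1,12.5), (23,G2,12.5), (25,G3,14), (26,G3,15), (27,G3,16)
Step 2: Sum ranks within each group.
R_1 = 34 (n_1 = 5)
R_2 = 24.5 (n_2 = 4)
R_3 = 53.5 (n_3 = 4)
R_4 = 24 (n_4 = 3)
Step 3: H = 12/(N(N+1)) * sum(R_i^2/n_i) - 3(N+1)
     = 12/(16*17) * (34^2/5 + 24.5^2/4 + 53.5^2/4 + 24^2/3) - 3*17
     = 0.044118 * 1288.83 - 51
     = 5.859926.
Step 4: Ties present; correction factor C = 1 - 24/(16^3 - 16) = 0.994118. Corrected H = 5.859926 / 0.994118 = 5.894601.
Step 5: Under H0, H ~ chi^2(3); p-value = 0.116852.
Step 6: alpha = 0.05. fail to reject H0.

H = 5.8946, df = 3, p = 0.116852, fail to reject H0.


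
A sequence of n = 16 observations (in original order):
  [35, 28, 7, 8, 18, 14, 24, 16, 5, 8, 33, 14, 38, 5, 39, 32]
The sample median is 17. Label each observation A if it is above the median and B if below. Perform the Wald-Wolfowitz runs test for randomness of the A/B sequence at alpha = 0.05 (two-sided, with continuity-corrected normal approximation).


Step 1: Compute median = 17; label A = above, B = below.
Labels in order: AABBABABBBABABAA  (n_A = 8, n_B = 8)
Step 2: Count runs R = 11.
Step 3: Under H0 (random ordering), E[R] = 2*n_A*n_B/(n_A+n_B) + 1 = 2*8*8/16 + 1 = 9.0000.
        Var[R] = 2*n_A*n_B*(2*n_A*n_B - n_A - n_B) / ((n_A+n_B)^2 * (n_A+n_B-1)) = 14336/3840 = 3.7333.
        SD[R] = 1.9322.
Step 4: Continuity-corrected z = (R - 0.5 - E[R]) / SD[R] = (11 - 0.5 - 9.0000) / 1.9322 = 0.7763.
Step 5: Two-sided p-value via normal approximation = 2*(1 - Phi(|z|)) = 0.437558.
Step 6: alpha = 0.05. fail to reject H0.

R = 11, z = 0.7763, p = 0.437558, fail to reject H0.


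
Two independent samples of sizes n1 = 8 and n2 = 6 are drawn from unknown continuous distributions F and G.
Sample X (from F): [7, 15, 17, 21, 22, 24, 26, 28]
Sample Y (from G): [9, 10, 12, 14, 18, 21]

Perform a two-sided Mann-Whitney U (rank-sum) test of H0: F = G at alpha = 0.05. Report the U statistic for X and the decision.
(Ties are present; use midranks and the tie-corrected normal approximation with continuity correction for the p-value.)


Step 1: Combine and sort all 14 observations; assign midranks.
sorted (value, group): (7,X), (9,Y), (10,Y), (12,Y), (14,Y), (15,X), (17,X), (18,Y), (21,X), (21,Y), (22,X), (24,X), (26,X), (28,X)
ranks: 7->1, 9->2, 10->3, 12->4, 14->5, 15->6, 17->7, 18->8, 21->9.5, 21->9.5, 22->11, 24->12, 26->13, 28->14
Step 2: Rank sum for X: R1 = 1 + 6 + 7 + 9.5 + 11 + 12 + 13 + 14 = 73.5.
Step 3: U_X = R1 - n1(n1+1)/2 = 73.5 - 8*9/2 = 73.5 - 36 = 37.5.
       U_Y = n1*n2 - U_X = 48 - 37.5 = 10.5.
Step 4: Ties are present, so use the tie-corrected normal approximation (with continuity correction) for the p-value.
Step 5: p-value = 0.092930; compare to alpha = 0.05. fail to reject H0.

U_X = 37.5, p = 0.092930, fail to reject H0 at alpha = 0.05.


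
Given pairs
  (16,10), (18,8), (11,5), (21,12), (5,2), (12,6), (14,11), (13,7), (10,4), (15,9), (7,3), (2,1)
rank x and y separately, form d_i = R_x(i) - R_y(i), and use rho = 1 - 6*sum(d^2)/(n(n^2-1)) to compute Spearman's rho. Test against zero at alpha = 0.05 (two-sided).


Step 1: Rank x and y separately (midranks; no ties here).
rank(x): 16->10, 18->11, 11->5, 21->12, 5->2, 12->6, 14->8, 13->7, 10->4, 15->9, 7->3, 2->1
rank(y): 10->10, 8->8, 5->5, 12->12, 2->2, 6->6, 11->11, 7->7, 4->4, 9->9, 3->3, 1->1
Step 2: d_i = R_x(i) - R_y(i); compute d_i^2.
  (10-10)^2=0, (11-8)^2=9, (5-5)^2=0, (12-12)^2=0, (2-2)^2=0, (6-6)^2=0, (8-11)^2=9, (7-7)^2=0, (4-4)^2=0, (9-9)^2=0, (3-3)^2=0, (1-1)^2=0
sum(d^2) = 18.
Step 3: rho = 1 - 6*18 / (12*(12^2 - 1)) = 1 - 108/1716 = 0.937063.
Step 4: Under H0, t = rho * sqrt((n-2)/(1-rho^2)) = 8.4868 ~ t(10).
Step 5: Two-sided p-value from the t-distribution with 10 df = 0.000007.
Step 6: alpha = 0.05. reject H0.

rho = 0.9371, p = 0.000007, reject H0 at alpha = 0.05.


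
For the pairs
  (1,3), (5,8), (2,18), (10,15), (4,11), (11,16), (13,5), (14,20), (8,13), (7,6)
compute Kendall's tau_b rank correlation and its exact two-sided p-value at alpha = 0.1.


Step 1: Enumerate the 45 unordered pairs (i,j) with i<j and classify each by sign(x_j-x_i) * sign(y_j-y_i).
  (1,2):dx=+4,dy=+5->C; (1,3):dx=+1,dy=+15->C; (1,4):dx=+9,dy=+12->C; (1,5):dx=+3,dy=+8->C
  (1,6):dx=+10,dy=+13->C; (1,7):dx=+12,dy=+2->C; (1,8):dx=+13,dy=+17->C; (1,9):dx=+7,dy=+10->C
  (1,10):dx=+6,dy=+3->C; (2,3):dx=-3,dy=+10->D; (2,4):dx=+5,dy=+7->C; (2,5):dx=-1,dy=+3->D
  (2,6):dx=+6,dy=+8->C; (2,7):dx=+8,dy=-3->D; (2,8):dx=+9,dy=+12->C; (2,9):dx=+3,dy=+5->C
  (2,10):dx=+2,dy=-2->D; (3,4):dx=+8,dy=-3->D; (3,5):dx=+2,dy=-7->D; (3,6):dx=+9,dy=-2->D
  (3,7):dx=+11,dy=-13->D; (3,8):dx=+12,dy=+2->C; (3,9):dx=+6,dy=-5->D; (3,10):dx=+5,dy=-12->D
  (4,5):dx=-6,dy=-4->C; (4,6):dx=+1,dy=+1->C; (4,7):dx=+3,dy=-10->D; (4,8):dx=+4,dy=+5->C
  (4,9):dx=-2,dy=-2->C; (4,10):dx=-3,dy=-9->C; (5,6):dx=+7,dy=+5->C; (5,7):dx=+9,dy=-6->D
  (5,8):dx=+10,dy=+9->C; (5,9):dx=+4,dy=+2->C; (5,10):dx=+3,dy=-5->D; (6,7):dx=+2,dy=-11->D
  (6,8):dx=+3,dy=+4->C; (6,9):dx=-3,dy=-3->C; (6,10):dx=-4,dy=-10->C; (7,8):dx=+1,dy=+15->C
  (7,9):dx=-5,dy=+8->D; (7,10):dx=-6,dy=+1->D; (8,9):dx=-6,dy=-7->C; (8,10):dx=-7,dy=-14->C
  (9,10):dx=-1,dy=-7->C
Step 2: C = 29, D = 16, total pairs = 45.
Step 3: tau = (C - D)/(n(n-1)/2) = (29 - 16)/45 = 0.288889.
Step 4: Exact two-sided p-value (enumerate n! = 3628800 permutations of y under H0): p = 0.291248.
Step 5: alpha = 0.1. fail to reject H0.

tau_b = 0.2889 (C=29, D=16), p = 0.291248, fail to reject H0.


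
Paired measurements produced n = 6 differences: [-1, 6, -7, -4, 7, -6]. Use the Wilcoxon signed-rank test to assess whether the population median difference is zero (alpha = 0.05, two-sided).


Step 1: Drop any zero differences (none here) and take |d_i|.
|d| = [1, 6, 7, 4, 7, 6]
Step 2: Midrank |d_i| (ties get averaged ranks).
ranks: |1|->1, |6|->3.5, |7|->5.5, |4|->2, |7|->5.5, |6|->3.5
Step 3: Attach original signs; sum ranks with positive sign and with negative sign.
W+ = 3.5 + 5.5 = 9
W- = 1 + 5.5 + 2 + 3.5 = 12
(Check: W+ + W- = 21 should equal n(n+1)/2 = 21.)
Step 4: Test statistic W = min(W+, W-) = 9.
Step 5: Ties in |d|, so use the tie-corrected normal approximation.
        E[W] = n(n+1)/4 = 6*7/4 = 10.5.
        Tie groups: |d|=6 (t=2), |d|=7 (t=2); sum(t^3 - t) = 12.
        Var[W] = n(n+1)(2n+1)/24 - sum(t^3-t)/48 = 546/24 - 12/48 = 22.5.
        z = (W - E[W]) / sqrt(Var[W]) = (9 - 10.5) / 4.7434 = -0.3162.
        Two-sided p = 2*Phi(z) = 0.751830.
Step 6: alpha = 0.05. fail to reject H0.

W+ = 9, W- = 12, W = min = 9, p = 0.751830, fail to reject H0.


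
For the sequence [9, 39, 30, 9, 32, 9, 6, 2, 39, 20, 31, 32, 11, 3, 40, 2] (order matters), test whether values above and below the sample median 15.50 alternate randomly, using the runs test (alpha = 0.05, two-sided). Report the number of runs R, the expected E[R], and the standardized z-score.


Step 1: Compute median = 15.50; label A = above, B = below.
Labels in order: BAABABBBAAAABBAB  (n_A = 8, n_B = 8)
Step 2: Count runs R = 9.
Step 3: Under H0 (random ordering), E[R] = 2*n_A*n_B/(n_A+n_B) + 1 = 2*8*8/16 + 1 = 9.0000.
        Var[R] = 2*n_A*n_B*(2*n_A*n_B - n_A - n_B) / ((n_A+n_B)^2 * (n_A+n_B-1)) = 14336/3840 = 3.7333.
        SD[R] = 1.9322.
Step 4: R = E[R], so z = 0 with no continuity correction.
Step 5: Two-sided p-value via normal approximation = 2*(1 - Phi(|z|)) = 1.000000.
Step 6: alpha = 0.05. fail to reject H0.

R = 9, z = 0.0000, p = 1.000000, fail to reject H0.


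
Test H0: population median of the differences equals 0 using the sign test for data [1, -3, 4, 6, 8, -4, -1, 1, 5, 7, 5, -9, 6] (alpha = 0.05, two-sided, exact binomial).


Step 1: Discard zero differences. Original n = 13; n_eff = number of nonzero differences = 13.
Nonzero differences (with sign): +1, -3, +4, +6, +8, -4, -1, +1, +5, +7, +5, -9, +6
Step 2: Count signs: positive = 9, negative = 4.
Step 3: Under H0: P(positive) = 0.5, so the number of positives S ~ Bin(13, 0.5).
Step 4: Two-sided exact p-value = sum of Bin(13,0.5) probabilities at or below the observed probability = 0.266846.
Step 5: alpha = 0.05. fail to reject H0.

n_eff = 13, pos = 9, neg = 4, p = 0.266846, fail to reject H0.


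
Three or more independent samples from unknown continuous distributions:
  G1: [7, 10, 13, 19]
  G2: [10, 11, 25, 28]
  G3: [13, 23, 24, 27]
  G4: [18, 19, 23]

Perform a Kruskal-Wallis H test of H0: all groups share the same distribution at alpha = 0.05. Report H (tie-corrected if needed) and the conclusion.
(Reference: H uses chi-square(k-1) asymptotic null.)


Step 1: Combine all N = 15 observations and assign midranks.
sorted (value, group, rank): (7,G1,1), (10,G1,2.5), (10,G2,2.5), (11,G2,4), (13,G1,5.5), (13,G3,5.5), (18,G4,7), (19,G1,8.5), (19,G4,8.5), (23,G3,10.5), (23,G4,10.5), (24,G3,12), (25,G2,13), (27,G3,14), (28,G2,15)
Step 2: Sum ranks within each group.
R_1 = 17.5 (n_1 = 4)
R_2 = 34.5 (n_2 = 4)
R_3 = 42 (n_3 = 4)
R_4 = 26 (n_4 = 3)
Step 3: H = 12/(N(N+1)) * sum(R_i^2/n_i) - 3(N+1)
     = 12/(15*16) * (17.5^2/4 + 34.5^2/4 + 42^2/4 + 26^2/3) - 3*16
     = 0.050000 * 1040.46 - 48
     = 4.022917.
Step 4: Ties present; correction factor C = 1 - 24/(15^3 - 15) = 0.992857. Corrected H = 4.022917 / 0.992857 = 4.051859.
Step 5: Under H0, H ~ chi^2(3); p-value = 0.255919.
Step 6: alpha = 0.05. fail to reject H0.

H = 4.0519, df = 3, p = 0.255919, fail to reject H0.


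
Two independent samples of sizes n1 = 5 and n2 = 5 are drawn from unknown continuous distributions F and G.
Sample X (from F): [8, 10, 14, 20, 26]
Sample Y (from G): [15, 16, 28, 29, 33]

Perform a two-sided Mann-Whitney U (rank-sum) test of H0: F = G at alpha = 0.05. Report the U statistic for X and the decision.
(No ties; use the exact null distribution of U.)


Step 1: Combine and sort all 10 observations; assign midranks.
sorted (value, group): (8,X), (10,X), (14,X), (15,Y), (16,Y), (20,X), (26,X), (28,Y), (29,Y), (33,Y)
ranks: 8->1, 10->2, 14->3, 15->4, 16->5, 20->6, 26->7, 28->8, 29->9, 33->10
Step 2: Rank sum for X: R1 = 1 + 2 + 3 + 6 + 7 = 19.
Step 3: U_X = R1 - n1(n1+1)/2 = 19 - 5*6/2 = 19 - 15 = 4.
       U_Y = n1*n2 - U_X = 25 - 4 = 21.
Step 4: No ties, so the exact null distribution of U (based on enumerating the C(10,5) = 252 equally likely rank assignments) gives the two-sided p-value.
Step 5: p-value = 0.095238; compare to alpha = 0.05. fail to reject H0.

U_X = 4, p = 0.095238, fail to reject H0 at alpha = 0.05.


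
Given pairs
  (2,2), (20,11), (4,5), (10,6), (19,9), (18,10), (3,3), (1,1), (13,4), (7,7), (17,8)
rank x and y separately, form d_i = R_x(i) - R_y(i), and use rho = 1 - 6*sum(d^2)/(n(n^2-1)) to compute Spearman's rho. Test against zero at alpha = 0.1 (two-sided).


Step 1: Rank x and y separately (midranks; no ties here).
rank(x): 2->2, 20->11, 4->4, 10->6, 19->10, 18->9, 3->3, 1->1, 13->7, 7->5, 17->8
rank(y): 2->2, 11->11, 5->5, 6->6, 9->9, 10->10, 3->3, 1->1, 4->4, 7->7, 8->8
Step 2: d_i = R_x(i) - R_y(i); compute d_i^2.
  (2-2)^2=0, (11-11)^2=0, (4-5)^2=1, (6-6)^2=0, (10-9)^2=1, (9-10)^2=1, (3-3)^2=0, (1-1)^2=0, (7-4)^2=9, (5-7)^2=4, (8-8)^2=0
sum(d^2) = 16.
Step 3: rho = 1 - 6*16 / (11*(11^2 - 1)) = 1 - 96/1320 = 0.927273.
Step 4: Under H0, t = rho * sqrt((n-2)/(1-rho^2)) = 7.4303 ~ t(9).
Step 5: Two-sided p-value from the t-distribution with 9 df = 0.000040.
Step 6: alpha = 0.1. reject H0.

rho = 0.9273, p = 0.000040, reject H0 at alpha = 0.1.


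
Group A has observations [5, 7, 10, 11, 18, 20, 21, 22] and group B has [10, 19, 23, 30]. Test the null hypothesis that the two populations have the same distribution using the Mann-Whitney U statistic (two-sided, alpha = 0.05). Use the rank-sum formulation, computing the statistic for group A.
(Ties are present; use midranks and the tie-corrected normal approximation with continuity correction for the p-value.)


Step 1: Combine and sort all 12 observations; assign midranks.
sorted (value, group): (5,X), (7,X), (10,X), (10,Y), (11,X), (18,X), (19,Y), (20,X), (21,X), (22,X), (23,Y), (30,Y)
ranks: 5->1, 7->2, 10->3.5, 10->3.5, 11->5, 18->6, 19->7, 20->8, 21->9, 22->10, 23->11, 30->12
Step 2: Rank sum for X: R1 = 1 + 2 + 3.5 + 5 + 6 + 8 + 9 + 10 = 44.5.
Step 3: U_X = R1 - n1(n1+1)/2 = 44.5 - 8*9/2 = 44.5 - 36 = 8.5.
       U_Y = n1*n2 - U_X = 32 - 8.5 = 23.5.
Step 4: Ties are present, so use the tie-corrected normal approximation (with continuity correction) for the p-value.
Step 5: p-value = 0.233663; compare to alpha = 0.05. fail to reject H0.

U_X = 8.5, p = 0.233663, fail to reject H0 at alpha = 0.05.


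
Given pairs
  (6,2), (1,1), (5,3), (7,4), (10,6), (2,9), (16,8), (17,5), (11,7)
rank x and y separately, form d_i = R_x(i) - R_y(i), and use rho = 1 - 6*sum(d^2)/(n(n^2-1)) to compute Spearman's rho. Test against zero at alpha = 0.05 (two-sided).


Step 1: Rank x and y separately (midranks; no ties here).
rank(x): 6->4, 1->1, 5->3, 7->5, 10->6, 2->2, 16->8, 17->9, 11->7
rank(y): 2->2, 1->1, 3->3, 4->4, 6->6, 9->9, 8->8, 5->5, 7->7
Step 2: d_i = R_x(i) - R_y(i); compute d_i^2.
  (4-2)^2=4, (1-1)^2=0, (3-3)^2=0, (5-4)^2=1, (6-6)^2=0, (2-9)^2=49, (8-8)^2=0, (9-5)^2=16, (7-7)^2=0
sum(d^2) = 70.
Step 3: rho = 1 - 6*70 / (9*(9^2 - 1)) = 1 - 420/720 = 0.416667.
Step 4: Under H0, t = rho * sqrt((n-2)/(1-rho^2)) = 1.2127 ~ t(7).
Step 5: Two-sided p-value from the t-distribution with 7 df = 0.264586.
Step 6: alpha = 0.05. fail to reject H0.

rho = 0.4167, p = 0.264586, fail to reject H0 at alpha = 0.05.


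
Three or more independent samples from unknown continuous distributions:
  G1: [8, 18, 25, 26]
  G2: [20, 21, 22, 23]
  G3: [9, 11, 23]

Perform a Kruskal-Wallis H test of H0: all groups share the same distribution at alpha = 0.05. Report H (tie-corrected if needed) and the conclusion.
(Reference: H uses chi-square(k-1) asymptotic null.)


Step 1: Combine all N = 11 observations and assign midranks.
sorted (value, group, rank): (8,G1,1), (9,G3,2), (11,G3,3), (18,G1,4), (20,G2,5), (21,G2,6), (22,G2,7), (23,G2,8.5), (23,G3,8.5), (25,G1,10), (26,G1,11)
Step 2: Sum ranks within each group.
R_1 = 26 (n_1 = 4)
R_2 = 26.5 (n_2 = 4)
R_3 = 13.5 (n_3 = 3)
Step 3: H = 12/(N(N+1)) * sum(R_i^2/n_i) - 3(N+1)
     = 12/(11*12) * (26^2/4 + 26.5^2/4 + 13.5^2/3) - 3*12
     = 0.090909 * 405.312 - 36
     = 0.846591.
Step 4: Ties present; correction factor C = 1 - 6/(11^3 - 11) = 0.995455. Corrected H = 0.846591 / 0.995455 = 0.850457.
Step 5: Under H0, H ~ chi^2(2); p-value = 0.653621.
Step 6: alpha = 0.05. fail to reject H0.

H = 0.8505, df = 2, p = 0.653621, fail to reject H0.
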